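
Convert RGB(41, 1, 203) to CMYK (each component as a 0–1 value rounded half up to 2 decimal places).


R'=41/255≈0.1608, G'=1/255≈0.0039, B'=203/255≈0.7961
K = 1 - max(R',G',B') = 1 - 203/255 = 52/255 = 0.20392… → 0.20
(1-R'-K)/(1-K) simplifies to (max-R)/max with max = 203:
C = (203-41)/203 = 162/203 = 0.79802… → 0.80
M = (203-1)/203 = 202/203 = 0.99507… → 1.00
Y = (203-203)/203 = 0/203 = 0 → 0.00
= CMYK(0.80, 1.00, 0.00, 0.20)


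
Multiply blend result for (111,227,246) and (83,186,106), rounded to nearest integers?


Multiply: C = A×B/255, rounded to nearest integer
R: 111×83/255 = 9213/255 ≈ 36.129 → 36
G: 227×186/255 = 42222/255 ≈ 165.576 → 166
B: 246×106/255 = 26076/255 ≈ 102.259 → 102
= RGB(36, 166, 102)


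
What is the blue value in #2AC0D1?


Color: #2AC0D1
R = 2A = 42
G = C0 = 192
B = D1 = 209
Blue = 209


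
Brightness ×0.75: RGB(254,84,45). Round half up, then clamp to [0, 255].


Multiply each channel by 0.75, round half up, clamp to [0, 255]
R: 254×0.75 = 190.5 → round → 191
G: 84×0.75 = 63
B: 45×0.75 = 33.75 → round → 34
= RGB(191, 63, 34)


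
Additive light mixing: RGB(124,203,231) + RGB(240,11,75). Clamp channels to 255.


Additive: each channel = min(255, C₁+C₂)
R: 124+240 = 364 → 255
G: 203+11 = 214 → 214
B: 231+75 = 306 → 255
= RGB(255, 214, 255)


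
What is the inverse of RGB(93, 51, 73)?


Invert: (255-R, 255-G, 255-B)
R: 255-93 = 162
G: 255-51 = 204
B: 255-73 = 182
= RGB(162, 204, 182)


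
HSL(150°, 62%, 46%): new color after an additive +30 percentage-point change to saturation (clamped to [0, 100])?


Original S = 62%
Adjustment = +30 percentage points
New S = 62 + (30) = 92
Clamp to [0, 100] → 92
= HSL(150°, 92%, 46%)


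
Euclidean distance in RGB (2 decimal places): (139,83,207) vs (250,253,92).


d = √[(R₁-R₂)² + (G₁-G₂)² + (B₁-B₂)²]
d = √[(139-250)² + (83-253)² + (207-92)²]
d = √[12321 + 28900 + 13225]
d = √54446
d ≈ 233.34


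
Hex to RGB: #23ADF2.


23 → 35 (R)
AD → 173 (G)
F2 → 242 (B)
= RGB(35, 173, 242)


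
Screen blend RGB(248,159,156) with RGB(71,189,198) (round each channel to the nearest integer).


Screen: C = 255 - (255-A)×(255-B)/255, rounded to nearest integer
R: 255 - (255-248)×(255-71)/255 = 255 - 1288/255 ≈ 255 - 5.051 = 249.949 → 250
G: 255 - (255-159)×(255-189)/255 = 255 - 6336/255 ≈ 255 - 24.847 = 230.153 → 230
B: 255 - (255-156)×(255-198)/255 = 255 - 5643/255 ≈ 255 - 22.129 = 232.871 → 233
= RGB(250, 230, 233)


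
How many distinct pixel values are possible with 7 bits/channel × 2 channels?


Total bits = 7 bits/channel × 2 channels = 14 bits
Distinct pixel values = 2^14
= 16,384 pixel values


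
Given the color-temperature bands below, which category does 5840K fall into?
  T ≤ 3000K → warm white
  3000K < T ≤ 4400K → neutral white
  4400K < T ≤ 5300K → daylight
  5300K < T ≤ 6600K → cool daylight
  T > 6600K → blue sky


Temperature: 5840K
5300K < 5840K ≤ 6600K → cool daylight
Classification: cool daylight


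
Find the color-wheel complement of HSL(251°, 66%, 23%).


Complement = opposite side of color wheel = hue + 180°
H' = (251 + 180) mod 360 = 71°
S and L unchanged.
= HSL(71°, 66%, 23%)


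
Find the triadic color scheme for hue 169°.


Triadic: equally spaced at 120° intervals
H1 = 169°
H2 = (169 + 120) mod 360 = 289°
H3 = (169 + 240) mod 360 = 49°
Triadic = 169°, 289°, 49°


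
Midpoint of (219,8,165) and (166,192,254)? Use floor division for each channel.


Midpoint: each channel = ⌊(C₁+C₂)/2⌋
R: ⌊(219+166)/2⌋ = 192
G: ⌊(8+192)/2⌋ = 100
B: ⌊(165+254)/2⌋ = 209
= RGB(192, 100, 209)


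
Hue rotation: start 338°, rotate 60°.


New hue = (H + rotation) mod 360
New hue = (338 + 60) mod 360
= 398 mod 360
= 38°


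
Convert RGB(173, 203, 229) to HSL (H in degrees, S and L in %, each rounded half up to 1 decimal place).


Normalize: R'=173/255≈0.6784, G'=203/255≈0.7961, B'=229/255≈0.8980
Max=229/255, Min=173/255, Δ=Max-Min=56/255
L = (Max+Min)/2 = (229+173)/510 = 402/510 = 0.78823… → L = 78.8%
L > 0.5 → S = Δ/(2-Max-Min) = 56/(510-229-173) = 56/108 = 0.51851… → S = 51.9%
(the 1/255 factors cancel in S and H, so raw channel differences can be used)
Max is B' → H = 60 × ((R-G)/Δ + 4) = 60 × ((173-203)/56 + 4)
  -30/56 + 4 = -0.5357… + 4 = 3.4642…
  H = 60 × 3.4642… = 207.857…° → H = 207.9°
= HSL(207.9°, 51.9%, 78.8%)


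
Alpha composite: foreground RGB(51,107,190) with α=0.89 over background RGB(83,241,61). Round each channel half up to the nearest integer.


C = α×F + (1-α)×B, with 1-α = 0.11
R: 0.89×51 + 0.11×83 = 45.39 + 9.13 = 54.52 → 55
G: 0.89×107 + 0.11×241 = 95.23 + 26.51 = 121.74 → 122
B: 0.89×190 + 0.11×61 = 169.10 + 6.71 = 175.81 → 176
= RGB(55, 122, 176)


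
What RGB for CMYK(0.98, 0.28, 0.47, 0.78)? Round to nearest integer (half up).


R = 255 × (1-C) × (1-K) = 255 × 0.02 × 0.22 = 1.122 → 1
G = 255 × (1-M) × (1-K) = 255 × 0.72 × 0.22 = 40.392 → 40
B = 255 × (1-Y) × (1-K) = 255 × 0.53 × 0.22 = 29.733 → 30
= RGB(1, 40, 30)


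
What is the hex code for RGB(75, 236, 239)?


R = 75 → 4B (hex)
G = 236 → EC (hex)
B = 239 → EF (hex)
Hex = #4BECEF


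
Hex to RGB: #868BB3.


86 → 134 (R)
8B → 139 (G)
B3 → 179 (B)
= RGB(134, 139, 179)


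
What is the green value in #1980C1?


Color: #1980C1
R = 19 = 25
G = 80 = 128
B = C1 = 193
Green = 128


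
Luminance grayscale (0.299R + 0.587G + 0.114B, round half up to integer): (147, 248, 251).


Gray = 0.299×R + 0.587×G + 0.114×B
Gray = 0.299×147 + 0.587×248 + 0.114×251
Gray = 43.953 + 145.576 + 28.614
Gray = 218.143 → round half up → 218
Gray = 218


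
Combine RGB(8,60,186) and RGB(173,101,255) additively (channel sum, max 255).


Additive: each channel = min(255, C₁+C₂)
R: 8+173 = 181 → 181
G: 60+101 = 161 → 161
B: 186+255 = 441 → 255
= RGB(181, 161, 255)


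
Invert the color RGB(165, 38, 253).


Invert: (255-R, 255-G, 255-B)
R: 255-165 = 90
G: 255-38 = 217
B: 255-253 = 2
= RGB(90, 217, 2)


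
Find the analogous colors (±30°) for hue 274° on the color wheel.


Base hue: 274°
Left analog: (274 - 30) mod 360 = 244°
Right analog: (274 + 30) mod 360 = 304°
Analogous hues = 244° and 304°


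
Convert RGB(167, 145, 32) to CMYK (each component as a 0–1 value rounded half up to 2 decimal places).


R'=167/255≈0.6549, G'=145/255≈0.5686, B'=32/255≈0.1255
K = 1 - max(R',G',B') = 1 - 167/255 = 88/255 = 0.34509… → 0.35
(1-R'-K)/(1-K) simplifies to (max-R)/max with max = 167:
C = (167-167)/167 = 0/167 = 0 → 0.00
M = (167-145)/167 = 22/167 = 0.13173… → 0.13
Y = (167-32)/167 = 135/167 = 0.80838… → 0.81
= CMYK(0.00, 0.13, 0.81, 0.35)


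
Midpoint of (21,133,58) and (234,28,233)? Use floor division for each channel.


Midpoint: each channel = ⌊(C₁+C₂)/2⌋
R: ⌊(21+234)/2⌋ = 127
G: ⌊(133+28)/2⌋ = 80
B: ⌊(58+233)/2⌋ = 145
= RGB(127, 80, 145)


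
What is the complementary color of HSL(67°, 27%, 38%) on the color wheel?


Complement = opposite side of color wheel = hue + 180°
H' = (67 + 180) mod 360 = 247°
S and L unchanged.
= HSL(247°, 27%, 38%)


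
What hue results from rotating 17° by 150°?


New hue = (H + rotation) mod 360
New hue = (17 + 150) mod 360
= 167 mod 360
= 167°


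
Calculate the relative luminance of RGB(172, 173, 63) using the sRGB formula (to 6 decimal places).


Linearize each channel (sRGB transfer function): c = v/255; c_lin = c/12.92 if c ≤ 0.04045, else ((c+0.055)/1.055)^2.4
  R: 172/255 ≈ 0.674510 > 0.04045 → ((0.674510+0.055)/1.055)^2.4 ≈ 0.412543
  G: 173/255 ≈ 0.678431 > 0.04045 → ((0.678431+0.055)/1.055)^2.4 ≈ 0.417885
  B: 63/255 ≈ 0.247059 > 0.04045 → ((0.247059+0.055)/1.055)^2.4 ≈ 0.049707
R_lin = 0.412543, G_lin = 0.417885, B_lin = 0.049707
L = 0.2126×R + 0.7152×G + 0.0722×B
L = 0.2126×0.412543 + 0.7152×0.417885 + 0.0722×0.049707
L ≈ 0.390167


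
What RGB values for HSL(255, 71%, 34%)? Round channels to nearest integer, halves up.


H=255°, S=0.71, L=0.34
C = (1-|2L-1|)×S = (1-|-0.32|)×0.71 = 0.4828
H' = H/60 = 255/60 ≈ 4.2500; X = C×(1-|H' mod 2 - 1|) = 0.1207
m = L - C/2 = 0.34 - 0.2414 = 0.0986
Sector ⌊H'⌋ = 4 → (R',G',B') = (0.1207, 0.0, 0.4828)
RGB = ((R'+m)×255, (G'+m)×255, (B'+m)×255) = (55.9215, 25.143, 148.257)
Round half up → RGB(56, 25, 148)


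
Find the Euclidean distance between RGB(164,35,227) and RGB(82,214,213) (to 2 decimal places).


d = √[(R₁-R₂)² + (G₁-G₂)² + (B₁-B₂)²]
d = √[(164-82)² + (35-214)² + (227-213)²]
d = √[6724 + 32041 + 196]
d = √38961
d ≈ 197.39


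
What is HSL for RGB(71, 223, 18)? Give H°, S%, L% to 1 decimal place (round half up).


Normalize: R'=71/255≈0.2784, G'=223/255≈0.8745, B'=18/255≈0.0706
Max=223/255, Min=18/255, Δ=Max-Min=205/255
L = (Max+Min)/2 = (223+18)/510 = 241/510 = 0.47254… → L = 47.3%
L ≤ 0.5 → S = Δ/(Max+Min) = 205/(223+18) = 205/241 = 0.85062… → S = 85.1%
(the 1/255 factors cancel in S and H, so raw channel differences can be used)
Max is G' → H = 60 × ((B-R)/Δ + 2) = 60 × ((18-71)/205 + 2)
  -53/205 + 2 = -0.2585… + 2 = 1.7414…
  H = 60 × 1.7414… = 104.487…° → H = 104.5°
= HSL(104.5°, 85.1%, 47.3%)


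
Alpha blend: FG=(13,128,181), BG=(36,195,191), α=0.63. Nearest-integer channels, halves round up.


C = α×F + (1-α)×B, with 1-α = 0.37
R: 0.63×13 + 0.37×36 = 8.19 + 13.32 = 21.51 → 22
G: 0.63×128 + 0.37×195 = 80.64 + 72.15 = 152.79 → 153
B: 0.63×181 + 0.37×191 = 114.03 + 70.67 = 184.70 → 185
= RGB(22, 153, 185)


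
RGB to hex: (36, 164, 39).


R = 36 → 24 (hex)
G = 164 → A4 (hex)
B = 39 → 27 (hex)
Hex = #24A427


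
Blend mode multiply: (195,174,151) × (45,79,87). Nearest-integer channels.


Multiply: C = A×B/255, rounded to nearest integer
R: 195×45/255 = 8775/255 ≈ 34.412 → 34
G: 174×79/255 = 13746/255 ≈ 53.906 → 54
B: 151×87/255 = 13137/255 ≈ 51.518 → 52
= RGB(34, 54, 52)


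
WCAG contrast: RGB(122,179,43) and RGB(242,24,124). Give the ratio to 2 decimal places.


Linearize each sRGB channel c=v/255: c/12.92 if c ≤ 0.04045 else ((c+0.055)/1.055)^2.4
L = 0.2126×R_lin + 0.7152×G_lin + 0.0722×B_lin
Color 1 (122,179,43):
  R=122: 122/255≈0.4784 > 0.04045 → ((0.4784+0.055)/1.055)^2.4 ≈ 0.19462
  G=179: 179/255≈0.7020 > 0.04045 → ((0.7020+0.055)/1.055)^2.4 ≈ 0.45079
  B=43: 43/255≈0.1686 > 0.04045 → ((0.1686+0.055)/1.055)^2.4 ≈ 0.02416
  L1 = 0.2126×0.19462 + 0.7152×0.45079 + 0.0722×0.02416 ≈ 0.36552
Color 2 (242,24,124):
  R=242: 242/255≈0.9490 > 0.04045 → ((0.9490+0.055)/1.055)^2.4 ≈ 0.88792
  G=24: 24/255≈0.0941 > 0.04045 → ((0.0941+0.055)/1.055)^2.4 ≈ 0.00913
  B=124: 124/255≈0.4863 > 0.04045 → ((0.4863+0.055)/1.055)^2.4 ≈ 0.20156
  L2 = 0.2126×0.88792 + 0.7152×0.00913 + 0.0722×0.20156 ≈ 0.20986
Lighter = 0.36552, Darker = 0.20986
Ratio = (L_lighter + 0.05) / (L_darker + 0.05)
Ratio = (0.36552 + 0.05) / (0.20986 + 0.05) = 0.41552 / 0.25986 ≈ 1.5990
Ratio ≈ 1.60:1


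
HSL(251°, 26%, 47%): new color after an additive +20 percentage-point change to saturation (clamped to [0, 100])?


Original S = 26%
Adjustment = +20 percentage points
New S = 26 + (20) = 46
Clamp to [0, 100] → 46
= HSL(251°, 46%, 47%)


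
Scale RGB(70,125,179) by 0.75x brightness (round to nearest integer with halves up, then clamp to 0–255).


Multiply each channel by 0.75, round half up, clamp to [0, 255]
R: 70×0.75 = 52.5 → round → 53
G: 125×0.75 = 93.75 → round → 94
B: 179×0.75 = 134.25 → round → 134
= RGB(53, 94, 134)


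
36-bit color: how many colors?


Colors = 2^bits = 2^36
= 68,719,476,736 colors


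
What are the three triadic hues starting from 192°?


Triadic: equally spaced at 120° intervals
H1 = 192°
H2 = (192 + 120) mod 360 = 312°
H3 = (192 + 240) mod 360 = 72°
Triadic = 192°, 312°, 72°


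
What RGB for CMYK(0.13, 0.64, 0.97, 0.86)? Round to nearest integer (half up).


R = 255 × (1-C) × (1-K) = 255 × 0.87 × 0.14 = 31.059 → 31
G = 255 × (1-M) × (1-K) = 255 × 0.36 × 0.14 = 12.852 → 13
B = 255 × (1-Y) × (1-K) = 255 × 0.03 × 0.14 = 1.071 → 1
= RGB(31, 13, 1)


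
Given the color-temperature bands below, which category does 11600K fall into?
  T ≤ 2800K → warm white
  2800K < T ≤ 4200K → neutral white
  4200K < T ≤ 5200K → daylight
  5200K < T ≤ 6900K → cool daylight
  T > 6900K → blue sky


Temperature: 11600K
11600K > 6900K → blue sky
Classification: blue sky


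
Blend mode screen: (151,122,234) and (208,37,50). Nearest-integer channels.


Screen: C = 255 - (255-A)×(255-B)/255, rounded to nearest integer
R: 255 - (255-151)×(255-208)/255 = 255 - 4888/255 ≈ 255 - 19.169 = 235.831 → 236
G: 255 - (255-122)×(255-37)/255 = 255 - 28994/255 ≈ 255 - 113.702 = 141.298 → 141
B: 255 - (255-234)×(255-50)/255 = 255 - 4305/255 ≈ 255 - 16.882 = 238.118 → 238
= RGB(236, 141, 238)


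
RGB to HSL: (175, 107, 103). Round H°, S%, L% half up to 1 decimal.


Normalize: R'=175/255≈0.6863, G'=107/255≈0.4196, B'=103/255≈0.4039
Max=175/255, Min=103/255, Δ=Max-Min=72/255
L = (Max+Min)/2 = (175+103)/510 = 278/510 = 0.54509… → L = 54.5%
L > 0.5 → S = Δ/(2-Max-Min) = 72/(510-175-103) = 72/232 = 0.31034… → S = 31.0%
(the 1/255 factors cancel in S and H, so raw channel differences can be used)
Max is R' → H = 60 × (((G-B)/Δ) mod 6) = 60 × (((107-103)/72) mod 6)
  4/72 = 0.0555…
  H = 60 × 0.0555… = 3.333…° → H = 3.3°
= HSL(3.3°, 31.0%, 54.5%)


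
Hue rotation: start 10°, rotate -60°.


New hue = (H + rotation) mod 360
New hue = (10 -60) mod 360
= -50 mod 360
= 310°


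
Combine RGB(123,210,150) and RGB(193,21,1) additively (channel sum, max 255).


Additive: each channel = min(255, C₁+C₂)
R: 123+193 = 316 → 255
G: 210+21 = 231 → 231
B: 150+1 = 151 → 151
= RGB(255, 231, 151)


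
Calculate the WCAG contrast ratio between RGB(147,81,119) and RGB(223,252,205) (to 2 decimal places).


Linearize each sRGB channel c=v/255: c/12.92 if c ≤ 0.04045 else ((c+0.055)/1.055)^2.4
L = 0.2126×R_lin + 0.7152×G_lin + 0.0722×B_lin
Color 1 (147,81,119):
  R=147: 147/255≈0.5765 > 0.04045 → ((0.5765+0.055)/1.055)^2.4 ≈ 0.29177
  G=81: 81/255≈0.3176 > 0.04045 → ((0.3176+0.055)/1.055)^2.4 ≈ 0.08228
  B=119: 119/255≈0.4667 > 0.04045 → ((0.4667+0.055)/1.055)^2.4 ≈ 0.18447
  L1 = 0.2126×0.29177 + 0.7152×0.08228 + 0.0722×0.18447 ≈ 0.13420
Color 2 (223,252,205):
  R=223: 223/255≈0.8745 > 0.04045 → ((0.8745+0.055)/1.055)^2.4 ≈ 0.73791
  G=252: 252/255≈0.9882 > 0.04045 → ((0.9882+0.055)/1.055)^2.4 ≈ 0.97345
  B=205: 205/255≈0.8039 > 0.04045 → ((0.8039+0.055)/1.055)^2.4 ≈ 0.61050
  L2 = 0.2126×0.73791 + 0.7152×0.97345 + 0.0722×0.61050 ≈ 0.89717
Lighter = 0.89717, Darker = 0.13420
Ratio = (L_lighter + 0.05) / (L_darker + 0.05)
Ratio = (0.89717 + 0.05) / (0.13420 + 0.05) = 0.94717 / 0.18420 ≈ 5.1421
Ratio ≈ 5.14:1


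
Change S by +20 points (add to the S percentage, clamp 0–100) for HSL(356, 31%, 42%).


Original S = 31%
Adjustment = +20 percentage points
New S = 31 + (20) = 51
Clamp to [0, 100] → 51
= HSL(356°, 51%, 42%)


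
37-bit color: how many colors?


Colors = 2^bits = 2^37
= 137,438,953,472 colors


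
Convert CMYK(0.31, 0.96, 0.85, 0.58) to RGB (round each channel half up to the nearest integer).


R = 255 × (1-C) × (1-K) = 255 × 0.69 × 0.42 = 73.899 → 74
G = 255 × (1-M) × (1-K) = 255 × 0.04 × 0.42 = 4.284 → 4
B = 255 × (1-Y) × (1-K) = 255 × 0.15 × 0.42 = 16.065 → 16
= RGB(74, 4, 16)


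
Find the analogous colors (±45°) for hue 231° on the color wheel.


Base hue: 231°
Left analog: (231 - 45) mod 360 = 186°
Right analog: (231 + 45) mod 360 = 276°
Analogous hues = 186° and 276°


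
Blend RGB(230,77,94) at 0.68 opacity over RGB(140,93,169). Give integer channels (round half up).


C = α×F + (1-α)×B, with 1-α = 0.32
R: 0.68×230 + 0.32×140 = 156.40 + 44.80 = 201.20 → 201
G: 0.68×77 + 0.32×93 = 52.36 + 29.76 = 82.12 → 82
B: 0.68×94 + 0.32×169 = 63.92 + 54.08 = 118.00 → 118
= RGB(201, 82, 118)


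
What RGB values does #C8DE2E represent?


C8 → 200 (R)
DE → 222 (G)
2E → 46 (B)
= RGB(200, 222, 46)


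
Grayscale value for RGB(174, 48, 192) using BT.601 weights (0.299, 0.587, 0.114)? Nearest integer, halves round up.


Gray = 0.299×R + 0.587×G + 0.114×B
Gray = 0.299×174 + 0.587×48 + 0.114×192
Gray = 52.026 + 28.176 + 21.888
Gray = 102.090 → round half up → 102
Gray = 102


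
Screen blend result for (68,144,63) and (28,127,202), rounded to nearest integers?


Screen: C = 255 - (255-A)×(255-B)/255, rounded to nearest integer
R: 255 - (255-68)×(255-28)/255 = 255 - 42449/255 ≈ 255 - 166.467 = 88.533 → 89
G: 255 - (255-144)×(255-127)/255 = 255 - 14208/255 ≈ 255 - 55.718 = 199.282 → 199
B: 255 - (255-63)×(255-202)/255 = 255 - 10176/255 ≈ 255 - 39.906 = 215.094 → 215
= RGB(89, 199, 215)


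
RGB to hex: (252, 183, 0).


R = 252 → FC (hex)
G = 183 → B7 (hex)
B = 0 → 00 (hex)
Hex = #FCB700


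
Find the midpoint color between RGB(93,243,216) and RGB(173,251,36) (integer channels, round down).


Midpoint: each channel = ⌊(C₁+C₂)/2⌋
R: ⌊(93+173)/2⌋ = 133
G: ⌊(243+251)/2⌋ = 247
B: ⌊(216+36)/2⌋ = 126
= RGB(133, 247, 126)


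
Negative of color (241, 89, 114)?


Invert: (255-R, 255-G, 255-B)
R: 255-241 = 14
G: 255-89 = 166
B: 255-114 = 141
= RGB(14, 166, 141)


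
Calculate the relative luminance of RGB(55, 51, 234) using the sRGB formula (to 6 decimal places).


Linearize each channel (sRGB transfer function): c = v/255; c_lin = c/12.92 if c ≤ 0.04045, else ((c+0.055)/1.055)^2.4
  R: 55/255 ≈ 0.215686 > 0.04045 → ((0.215686+0.055)/1.055)^2.4 ≈ 0.038204
  G: 51/255 ≈ 0.200000 > 0.04045 → ((0.200000+0.055)/1.055)^2.4 ≈ 0.033105
  B: 234/255 ≈ 0.917647 > 0.04045 → ((0.917647+0.055)/1.055)^2.4 ≈ 0.822786
R_lin = 0.038204, G_lin = 0.033105, B_lin = 0.822786
L = 0.2126×R + 0.7152×G + 0.0722×B
L = 0.2126×0.038204 + 0.7152×0.033105 + 0.0722×0.822786
L ≈ 0.091204


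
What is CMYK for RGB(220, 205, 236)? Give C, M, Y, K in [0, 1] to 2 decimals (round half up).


R'=220/255≈0.8627, G'=205/255≈0.8039, B'=236/255≈0.9255
K = 1 - max(R',G',B') = 1 - 236/255 = 19/255 = 0.07450… → 0.07
(1-R'-K)/(1-K) simplifies to (max-R)/max with max = 236:
C = (236-220)/236 = 16/236 = 0.06779… → 0.07
M = (236-205)/236 = 31/236 = 0.13135… → 0.13
Y = (236-236)/236 = 0/236 = 0 → 0.00
= CMYK(0.07, 0.13, 0.00, 0.07)


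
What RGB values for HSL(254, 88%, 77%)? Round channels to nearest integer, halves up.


H=254°, S=0.88, L=0.77
C = (1-|2L-1|)×S = (1-|0.54|)×0.88 = 0.4048
H' = H/60 = 254/60 ≈ 4.2333; X = C×(1-|H' mod 2 - 1|) ≈ 0.0945
m = L - C/2 = 0.77 - 0.2024 = 0.5676
Sector ⌊H'⌋ = 4 → (R',G',B') = (≈0.0945, 0.0, 0.4048)
RGB = ((R'+m)×255, (G'+m)×255, (B'+m)×255) = (168.8236, 144.738, 247.962)
Round half up → RGB(169, 145, 248)


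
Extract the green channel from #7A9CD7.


Color: #7A9CD7
R = 7A = 122
G = 9C = 156
B = D7 = 215
Green = 156


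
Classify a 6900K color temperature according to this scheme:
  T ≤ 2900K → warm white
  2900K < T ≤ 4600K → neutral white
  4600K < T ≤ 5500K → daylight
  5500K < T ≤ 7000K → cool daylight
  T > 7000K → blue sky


Temperature: 6900K
5500K < 6900K ≤ 7000K → cool daylight
Classification: cool daylight


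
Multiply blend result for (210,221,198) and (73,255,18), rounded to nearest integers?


Multiply: C = A×B/255, rounded to nearest integer
R: 210×73/255 = 15330/255 ≈ 60.118 → 60
G: 221×255/255 = 56355/255 ≈ 221.000 → 221
B: 198×18/255 = 3564/255 ≈ 13.976 → 14
= RGB(60, 221, 14)


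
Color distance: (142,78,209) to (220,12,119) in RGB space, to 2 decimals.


d = √[(R₁-R₂)² + (G₁-G₂)² + (B₁-B₂)²]
d = √[(142-220)² + (78-12)² + (209-119)²]
d = √[6084 + 4356 + 8100]
d = √18540
d ≈ 136.16


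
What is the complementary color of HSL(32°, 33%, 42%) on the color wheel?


Complement = opposite side of color wheel = hue + 180°
H' = (32 + 180) mod 360 = 212°
S and L unchanged.
= HSL(212°, 33%, 42%)


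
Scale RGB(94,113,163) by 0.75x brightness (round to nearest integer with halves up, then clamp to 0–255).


Multiply each channel by 0.75, round half up, clamp to [0, 255]
R: 94×0.75 = 70.5 → round → 71
G: 113×0.75 = 84.75 → round → 85
B: 163×0.75 = 122.25 → round → 122
= RGB(71, 85, 122)


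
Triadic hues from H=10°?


Triadic: equally spaced at 120° intervals
H1 = 10°
H2 = (10 + 120) mod 360 = 130°
H3 = (10 + 240) mod 360 = 250°
Triadic = 10°, 130°, 250°


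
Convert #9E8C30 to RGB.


9E → 158 (R)
8C → 140 (G)
30 → 48 (B)
= RGB(158, 140, 48)


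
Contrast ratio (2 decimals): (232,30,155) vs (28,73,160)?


Linearize each sRGB channel c=v/255: c/12.92 if c ≤ 0.04045 else ((c+0.055)/1.055)^2.4
L = 0.2126×R_lin + 0.7152×G_lin + 0.0722×B_lin
Color 1 (232,30,155):
  R=232: 232/255≈0.9098 > 0.04045 → ((0.9098+0.055)/1.055)^2.4 ≈ 0.80695
  G=30: 30/255≈0.1176 > 0.04045 → ((0.1176+0.055)/1.055)^2.4 ≈ 0.01298
  B=155: 155/255≈0.6078 > 0.04045 → ((0.6078+0.055)/1.055)^2.4 ≈ 0.32778
  L1 = 0.2126×0.80695 + 0.7152×0.01298 + 0.0722×0.32778 ≈ 0.20451
Color 2 (28,73,160):
  R=28: 28/255≈0.1098 > 0.04045 → ((0.1098+0.055)/1.055)^2.4 ≈ 0.01161
  G=73: 73/255≈0.2863 > 0.04045 → ((0.2863+0.055)/1.055)^2.4 ≈ 0.06663
  B=160: 160/255≈0.6275 > 0.04045 → ((0.6275+0.055)/1.055)^2.4 ≈ 0.35153
  L2 = 0.2126×0.01161 + 0.7152×0.06663 + 0.0722×0.35153 ≈ 0.07550
Lighter = 0.20451, Darker = 0.07550
Ratio = (L_lighter + 0.05) / (L_darker + 0.05)
Ratio = (0.20451 + 0.05) / (0.07550 + 0.05) = 0.25451 / 0.12550 ≈ 2.0280
Ratio ≈ 2.03:1


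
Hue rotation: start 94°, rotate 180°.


New hue = (H + rotation) mod 360
New hue = (94 + 180) mod 360
= 274 mod 360
= 274°


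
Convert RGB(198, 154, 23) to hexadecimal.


R = 198 → C6 (hex)
G = 154 → 9A (hex)
B = 23 → 17 (hex)
Hex = #C69A17


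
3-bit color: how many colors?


Colors = 2^bits = 2^3
= 8 colors


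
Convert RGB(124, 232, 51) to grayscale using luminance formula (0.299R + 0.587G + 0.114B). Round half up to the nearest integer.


Gray = 0.299×R + 0.587×G + 0.114×B
Gray = 0.299×124 + 0.587×232 + 0.114×51
Gray = 37.076 + 136.184 + 5.814
Gray = 179.074 → round half up → 179
Gray = 179


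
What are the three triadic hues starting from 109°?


Triadic: equally spaced at 120° intervals
H1 = 109°
H2 = (109 + 120) mod 360 = 229°
H3 = (109 + 240) mod 360 = 349°
Triadic = 109°, 229°, 349°


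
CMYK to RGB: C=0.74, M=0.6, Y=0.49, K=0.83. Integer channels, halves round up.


R = 255 × (1-C) × (1-K) = 255 × 0.26 × 0.17 = 11.271 → 11
G = 255 × (1-M) × (1-K) = 255 × 0.40 × 0.17 = 17.34 → 17
B = 255 × (1-Y) × (1-K) = 255 × 0.51 × 0.17 = 22.1085 → 22
= RGB(11, 17, 22)


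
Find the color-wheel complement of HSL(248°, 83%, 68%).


Complement = opposite side of color wheel = hue + 180°
H' = (248 + 180) mod 360 = 68°
S and L unchanged.
= HSL(68°, 83%, 68%)


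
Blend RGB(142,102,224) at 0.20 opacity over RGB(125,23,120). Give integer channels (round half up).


C = α×F + (1-α)×B, with 1-α = 0.80
R: 0.20×142 + 0.80×125 = 28.40 + 100.00 = 128.40 → 128
G: 0.20×102 + 0.80×23 = 20.40 + 18.40 = 38.80 → 39
B: 0.20×224 + 0.80×120 = 44.80 + 96.00 = 140.80 → 141
= RGB(128, 39, 141)


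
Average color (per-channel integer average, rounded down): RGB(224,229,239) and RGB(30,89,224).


Midpoint: each channel = ⌊(C₁+C₂)/2⌋
R: ⌊(224+30)/2⌋ = 127
G: ⌊(229+89)/2⌋ = 159
B: ⌊(239+224)/2⌋ = 231
= RGB(127, 159, 231)


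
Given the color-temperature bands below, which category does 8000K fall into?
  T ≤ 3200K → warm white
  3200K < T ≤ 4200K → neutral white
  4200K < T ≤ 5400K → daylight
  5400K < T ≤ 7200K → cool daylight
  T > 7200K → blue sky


Temperature: 8000K
8000K > 7200K → blue sky
Classification: blue sky


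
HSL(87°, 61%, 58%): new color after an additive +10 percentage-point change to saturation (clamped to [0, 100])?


Original S = 61%
Adjustment = +10 percentage points
New S = 61 + (10) = 71
Clamp to [0, 100] → 71
= HSL(87°, 71%, 58%)


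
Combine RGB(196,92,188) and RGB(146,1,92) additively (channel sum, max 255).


Additive: each channel = min(255, C₁+C₂)
R: 196+146 = 342 → 255
G: 92+1 = 93 → 93
B: 188+92 = 280 → 255
= RGB(255, 93, 255)


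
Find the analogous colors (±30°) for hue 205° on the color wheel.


Base hue: 205°
Left analog: (205 - 30) mod 360 = 175°
Right analog: (205 + 30) mod 360 = 235°
Analogous hues = 175° and 235°


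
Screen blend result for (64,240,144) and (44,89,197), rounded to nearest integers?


Screen: C = 255 - (255-A)×(255-B)/255, rounded to nearest integer
R: 255 - (255-64)×(255-44)/255 = 255 - 40301/255 ≈ 255 - 158.043 = 96.957 → 97
G: 255 - (255-240)×(255-89)/255 = 255 - 2490/255 ≈ 255 - 9.765 = 245.235 → 245
B: 255 - (255-144)×(255-197)/255 = 255 - 6438/255 ≈ 255 - 25.247 = 229.753 → 230
= RGB(97, 245, 230)


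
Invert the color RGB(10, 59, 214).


Invert: (255-R, 255-G, 255-B)
R: 255-10 = 245
G: 255-59 = 196
B: 255-214 = 41
= RGB(245, 196, 41)


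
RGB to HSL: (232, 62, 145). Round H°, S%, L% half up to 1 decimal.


Normalize: R'=232/255≈0.9098, G'=62/255≈0.2431, B'=145/255≈0.5686
Max=232/255, Min=62/255, Δ=Max-Min=170/255
L = (Max+Min)/2 = (232+62)/510 = 294/510 = 0.57647… → L = 57.6%
L > 0.5 → S = Δ/(2-Max-Min) = 170/(510-232-62) = 170/216 = 0.78703… → S = 78.7%
(the 1/255 factors cancel in S and H, so raw channel differences can be used)
Max is R' → H = 60 × (((G-B)/Δ) mod 6) = 60 × (((62-145)/170) mod 6)
  (-83)/170 = -0.4882…; negative, so add 6 → 5.5117…
  H = 60 × 5.5117… = 330.705…° → H = 330.7°
= HSL(330.7°, 78.7%, 57.6%)


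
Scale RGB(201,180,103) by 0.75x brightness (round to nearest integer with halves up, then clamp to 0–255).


Multiply each channel by 0.75, round half up, clamp to [0, 255]
R: 201×0.75 = 150.75 → round → 151
G: 180×0.75 = 135
B: 103×0.75 = 77.25 → round → 77
= RGB(151, 135, 77)


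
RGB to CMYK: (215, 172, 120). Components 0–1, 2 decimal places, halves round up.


R'=215/255≈0.8431, G'=172/255≈0.6745, B'=120/255≈0.4706
K = 1 - max(R',G',B') = 1 - 215/255 = 40/255 = 0.15686… → 0.16
(1-R'-K)/(1-K) simplifies to (max-R)/max with max = 215:
C = (215-215)/215 = 0/215 = 0 → 0.00
M = (215-172)/215 = 43/215 = 0.2 → 0.20
Y = (215-120)/215 = 95/215 = 0.44186… → 0.44
= CMYK(0.00, 0.20, 0.44, 0.16)


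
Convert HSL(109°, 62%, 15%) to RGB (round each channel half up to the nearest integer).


H=109°, S=0.62, L=0.15
C = (1-|2L-1|)×S = (1-|-0.70|)×0.62 = 0.186
H' = H/60 = 109/60 ≈ 1.8167; X = C×(1-|H' mod 2 - 1|) = 0.0341
m = L - C/2 = 0.15 - 0.093 = 0.057
Sector ⌊H'⌋ = 1 → (R',G',B') = (0.0341, 0.186, 0.0)
RGB = ((R'+m)×255, (G'+m)×255, (B'+m)×255) = (23.2305, 61.965, 14.535)
Round half up → RGB(23, 62, 15)


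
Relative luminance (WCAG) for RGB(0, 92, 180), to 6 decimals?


Linearize each channel (sRGB transfer function): c = v/255; c_lin = c/12.92 if c ≤ 0.04045, else ((c+0.055)/1.055)^2.4
  R: 0/255 ≈ 0.000000 ≤ 0.04045 → 0.000000/12.92 ≈ 0.000000
  G: 92/255 ≈ 0.360784 > 0.04045 → ((0.360784+0.055)/1.055)^2.4 ≈ 0.107023
  B: 180/255 ≈ 0.705882 > 0.04045 → ((0.705882+0.055)/1.055)^2.4 ≈ 0.456411
R_lin = 0.000000, G_lin = 0.107023, B_lin = 0.456411
L = 0.2126×R + 0.7152×G + 0.0722×B
L = 0.2126×0.000000 + 0.7152×0.107023 + 0.0722×0.456411
L ≈ 0.109496


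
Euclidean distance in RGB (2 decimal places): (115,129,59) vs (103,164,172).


d = √[(R₁-R₂)² + (G₁-G₂)² + (B₁-B₂)²]
d = √[(115-103)² + (129-164)² + (59-172)²]
d = √[144 + 1225 + 12769]
d = √14138
d ≈ 118.90


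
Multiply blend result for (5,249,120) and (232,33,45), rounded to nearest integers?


Multiply: C = A×B/255, rounded to nearest integer
R: 5×232/255 = 1160/255 ≈ 4.549 → 5
G: 249×33/255 = 8217/255 ≈ 32.224 → 32
B: 120×45/255 = 5400/255 ≈ 21.176 → 21
= RGB(5, 32, 21)


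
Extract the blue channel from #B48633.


Color: #B48633
R = B4 = 180
G = 86 = 134
B = 33 = 51
Blue = 51


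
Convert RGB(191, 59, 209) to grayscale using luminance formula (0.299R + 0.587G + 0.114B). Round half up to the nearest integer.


Gray = 0.299×R + 0.587×G + 0.114×B
Gray = 0.299×191 + 0.587×59 + 0.114×209
Gray = 57.109 + 34.633 + 23.826
Gray = 115.568 → round half up → 116
Gray = 116


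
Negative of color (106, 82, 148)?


Invert: (255-R, 255-G, 255-B)
R: 255-106 = 149
G: 255-82 = 173
B: 255-148 = 107
= RGB(149, 173, 107)


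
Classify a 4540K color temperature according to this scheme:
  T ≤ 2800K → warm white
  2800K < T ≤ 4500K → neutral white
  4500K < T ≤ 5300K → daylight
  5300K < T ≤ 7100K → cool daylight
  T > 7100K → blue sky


Temperature: 4540K
4500K < 4540K ≤ 5300K → daylight
Classification: daylight


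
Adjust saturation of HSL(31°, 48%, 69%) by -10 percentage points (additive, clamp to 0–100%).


Original S = 48%
Adjustment = -10 percentage points
New S = 48 + (-10) = 38
Clamp to [0, 100] → 38
= HSL(31°, 38%, 69%)


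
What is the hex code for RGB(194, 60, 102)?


R = 194 → C2 (hex)
G = 60 → 3C (hex)
B = 102 → 66 (hex)
Hex = #C23C66


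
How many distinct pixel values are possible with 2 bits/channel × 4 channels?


Total bits = 2 bits/channel × 4 channels = 8 bits
Distinct pixel values = 2^8
= 256 pixel values


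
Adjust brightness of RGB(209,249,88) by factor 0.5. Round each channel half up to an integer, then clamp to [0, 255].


Multiply each channel by 0.5, round half up, clamp to [0, 255]
R: 209×0.5 = 104.5 → round → 105
G: 249×0.5 = 124.5 → round → 125
B: 88×0.5 = 44
= RGB(105, 125, 44)


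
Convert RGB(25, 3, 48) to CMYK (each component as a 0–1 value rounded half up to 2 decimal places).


R'=25/255≈0.0980, G'=3/255≈0.0118, B'=48/255≈0.1882
K = 1 - max(R',G',B') = 1 - 48/255 = 207/255 = 0.81176… → 0.81
(1-R'-K)/(1-K) simplifies to (max-R)/max with max = 48:
C = (48-25)/48 = 23/48 = 0.47916… → 0.48
M = (48-3)/48 = 45/48 = 0.9375 → 0.94
Y = (48-48)/48 = 0/48 = 0 → 0.00
= CMYK(0.48, 0.94, 0.00, 0.81)


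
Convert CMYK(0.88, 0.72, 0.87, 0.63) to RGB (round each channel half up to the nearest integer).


R = 255 × (1-C) × (1-K) = 255 × 0.12 × 0.37 = 11.322 → 11
G = 255 × (1-M) × (1-K) = 255 × 0.28 × 0.37 = 26.418 → 26
B = 255 × (1-Y) × (1-K) = 255 × 0.13 × 0.37 = 12.2655 → 12
= RGB(11, 26, 12)


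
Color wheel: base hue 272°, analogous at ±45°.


Base hue: 272°
Left analog: (272 - 45) mod 360 = 227°
Right analog: (272 + 45) mod 360 = 317°
Analogous hues = 227° and 317°


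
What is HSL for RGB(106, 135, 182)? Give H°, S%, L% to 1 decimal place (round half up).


Normalize: R'=106/255≈0.4157, G'=135/255≈0.5294, B'=182/255≈0.7137
Max=182/255, Min=106/255, Δ=Max-Min=76/255
L = (Max+Min)/2 = (182+106)/510 = 288/510 = 0.56470… → L = 56.5%
L > 0.5 → S = Δ/(2-Max-Min) = 76/(510-182-106) = 76/222 = 0.34234… → S = 34.2%
(the 1/255 factors cancel in S and H, so raw channel differences can be used)
Max is B' → H = 60 × ((R-G)/Δ + 4) = 60 × ((106-135)/76 + 4)
  -29/76 + 4 = -0.3815… + 4 = 3.6184…
  H = 60 × 3.6184… = 217.105…° → H = 217.1°
= HSL(217.1°, 34.2%, 56.5%)


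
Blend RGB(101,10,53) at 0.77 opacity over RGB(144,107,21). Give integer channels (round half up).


C = α×F + (1-α)×B, with 1-α = 0.23
R: 0.77×101 + 0.23×144 = 77.77 + 33.12 = 110.89 → 111
G: 0.77×10 + 0.23×107 = 7.70 + 24.61 = 32.31 → 32
B: 0.77×53 + 0.23×21 = 40.81 + 4.83 = 45.64 → 46
= RGB(111, 32, 46)


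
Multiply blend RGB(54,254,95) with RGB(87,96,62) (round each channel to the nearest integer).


Multiply: C = A×B/255, rounded to nearest integer
R: 54×87/255 = 4698/255 ≈ 18.424 → 18
G: 254×96/255 = 24384/255 ≈ 95.624 → 96
B: 95×62/255 = 5890/255 ≈ 23.098 → 23
= RGB(18, 96, 23)


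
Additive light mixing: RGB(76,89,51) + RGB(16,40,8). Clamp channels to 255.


Additive: each channel = min(255, C₁+C₂)
R: 76+16 = 92 → 92
G: 89+40 = 129 → 129
B: 51+8 = 59 → 59
= RGB(92, 129, 59)


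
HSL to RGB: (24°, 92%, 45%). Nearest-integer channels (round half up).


H=24°, S=0.92, L=0.45
C = (1-|2L-1|)×S = (1-|-0.10|)×0.92 = 0.828
H' = H/60 = 24/60 ≈ 0.4000; X = C×(1-|H' mod 2 - 1|) = 0.3312
m = L - C/2 = 0.45 - 0.414 = 0.036
Sector ⌊H'⌋ = 0 → (R',G',B') = (0.828, 0.3312, 0.0)
RGB = ((R'+m)×255, (G'+m)×255, (B'+m)×255) = (220.32, 93.636, 9.18)
Round half up → RGB(220, 94, 9)


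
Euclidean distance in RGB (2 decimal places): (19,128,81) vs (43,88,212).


d = √[(R₁-R₂)² + (G₁-G₂)² + (B₁-B₂)²]
d = √[(19-43)² + (128-88)² + (81-212)²]
d = √[576 + 1600 + 17161]
d = √19337
d ≈ 139.06


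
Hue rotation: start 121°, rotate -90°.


New hue = (H + rotation) mod 360
New hue = (121 -90) mod 360
= 31 mod 360
= 31°


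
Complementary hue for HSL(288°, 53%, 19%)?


Complement = opposite side of color wheel = hue + 180°
H' = (288 + 180) mod 360 = 108°
S and L unchanged.
= HSL(108°, 53%, 19%)


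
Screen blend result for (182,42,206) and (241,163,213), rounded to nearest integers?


Screen: C = 255 - (255-A)×(255-B)/255, rounded to nearest integer
R: 255 - (255-182)×(255-241)/255 = 255 - 1022/255 ≈ 255 - 4.008 = 250.992 → 251
G: 255 - (255-42)×(255-163)/255 = 255 - 19596/255 ≈ 255 - 76.847 = 178.153 → 178
B: 255 - (255-206)×(255-213)/255 = 255 - 2058/255 ≈ 255 - 8.071 = 246.929 → 247
= RGB(251, 178, 247)


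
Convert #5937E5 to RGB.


59 → 89 (R)
37 → 55 (G)
E5 → 229 (B)
= RGB(89, 55, 229)


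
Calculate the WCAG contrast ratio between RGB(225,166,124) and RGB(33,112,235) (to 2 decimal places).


Linearize each sRGB channel c=v/255: c/12.92 if c ≤ 0.04045 else ((c+0.055)/1.055)^2.4
L = 0.2126×R_lin + 0.7152×G_lin + 0.0722×B_lin
Color 1 (225,166,124):
  R=225: 225/255≈0.8824 > 0.04045 → ((0.8824+0.055)/1.055)^2.4 ≈ 0.75294
  G=166: 166/255≈0.6510 > 0.04045 → ((0.6510+0.055)/1.055)^2.4 ≈ 0.38133
  B=124: 124/255≈0.4863 > 0.04045 → ((0.4863+0.055)/1.055)^2.4 ≈ 0.20156
  L1 = 0.2126×0.75294 + 0.7152×0.38133 + 0.0722×0.20156 ≈ 0.44735
Color 2 (33,112,235):
  R=33: 33/255≈0.1294 > 0.04045 → ((0.1294+0.055)/1.055)^2.4 ≈ 0.01521
  G=112: 112/255≈0.4392 > 0.04045 → ((0.4392+0.055)/1.055)^2.4 ≈ 0.16203
  B=235: 235/255≈0.9216 > 0.04045 → ((0.9216+0.055)/1.055)^2.4 ≈ 0.83077
  L2 = 0.2126×0.01521 + 0.7152×0.16203 + 0.0722×0.83077 ≈ 0.17910
Lighter = 0.44735, Darker = 0.17910
Ratio = (L_lighter + 0.05) / (L_darker + 0.05)
Ratio = (0.44735 + 0.05) / (0.17910 + 0.05) = 0.49735 / 0.22910 ≈ 2.1709
Ratio ≈ 2.17:1


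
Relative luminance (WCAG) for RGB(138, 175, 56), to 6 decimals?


Linearize each channel (sRGB transfer function): c = v/255; c_lin = c/12.92 if c ≤ 0.04045, else ((c+0.055)/1.055)^2.4
  R: 138/255 ≈ 0.541176 > 0.04045 → ((0.541176+0.055)/1.055)^2.4 ≈ 0.254152
  G: 175/255 ≈ 0.686275 > 0.04045 → ((0.686275+0.055)/1.055)^2.4 ≈ 0.428690
  B: 56/255 ≈ 0.219608 > 0.04045 → ((0.219608+0.055)/1.055)^2.4 ≈ 0.039546
R_lin = 0.254152, G_lin = 0.428690, B_lin = 0.039546
L = 0.2126×R + 0.7152×G + 0.0722×B
L = 0.2126×0.254152 + 0.7152×0.428690 + 0.0722×0.039546
L ≈ 0.363487


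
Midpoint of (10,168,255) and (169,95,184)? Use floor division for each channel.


Midpoint: each channel = ⌊(C₁+C₂)/2⌋
R: ⌊(10+169)/2⌋ = 89
G: ⌊(168+95)/2⌋ = 131
B: ⌊(255+184)/2⌋ = 219
= RGB(89, 131, 219)


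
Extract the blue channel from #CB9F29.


Color: #CB9F29
R = CB = 203
G = 9F = 159
B = 29 = 41
Blue = 41


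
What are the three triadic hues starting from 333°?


Triadic: equally spaced at 120° intervals
H1 = 333°
H2 = (333 + 120) mod 360 = 93°
H3 = (333 + 240) mod 360 = 213°
Triadic = 333°, 93°, 213°


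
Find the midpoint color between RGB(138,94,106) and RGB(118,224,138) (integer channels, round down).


Midpoint: each channel = ⌊(C₁+C₂)/2⌋
R: ⌊(138+118)/2⌋ = 128
G: ⌊(94+224)/2⌋ = 159
B: ⌊(106+138)/2⌋ = 122
= RGB(128, 159, 122)


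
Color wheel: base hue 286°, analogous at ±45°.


Base hue: 286°
Left analog: (286 - 45) mod 360 = 241°
Right analog: (286 + 45) mod 360 = 331°
Analogous hues = 241° and 331°


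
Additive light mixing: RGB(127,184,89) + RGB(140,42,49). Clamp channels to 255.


Additive: each channel = min(255, C₁+C₂)
R: 127+140 = 267 → 255
G: 184+42 = 226 → 226
B: 89+49 = 138 → 138
= RGB(255, 226, 138)


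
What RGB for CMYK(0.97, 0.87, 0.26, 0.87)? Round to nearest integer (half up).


R = 255 × (1-C) × (1-K) = 255 × 0.03 × 0.13 = 0.9945 → 1
G = 255 × (1-M) × (1-K) = 255 × 0.13 × 0.13 = 4.3095 → 4
B = 255 × (1-Y) × (1-K) = 255 × 0.74 × 0.13 = 24.531 → 25
= RGB(1, 4, 25)


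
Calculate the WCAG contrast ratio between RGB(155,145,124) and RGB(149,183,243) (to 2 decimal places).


Linearize each sRGB channel c=v/255: c/12.92 if c ≤ 0.04045 else ((c+0.055)/1.055)^2.4
L = 0.2126×R_lin + 0.7152×G_lin + 0.0722×B_lin
Color 1 (155,145,124):
  R=155: 155/255≈0.6078 > 0.04045 → ((0.6078+0.055)/1.055)^2.4 ≈ 0.32778
  G=145: 145/255≈0.5686 > 0.04045 → ((0.5686+0.055)/1.055)^2.4 ≈ 0.28315
  B=124: 124/255≈0.4863 > 0.04045 → ((0.4863+0.055)/1.055)^2.4 ≈ 0.20156
  L1 = 0.2126×0.32778 + 0.7152×0.28315 + 0.0722×0.20156 ≈ 0.28675
Color 2 (149,183,243):
  R=149: 149/255≈0.5843 > 0.04045 → ((0.5843+0.055)/1.055)^2.4 ≈ 0.30054
  G=183: 183/255≈0.7176 > 0.04045 → ((0.7176+0.055)/1.055)^2.4 ≈ 0.47353
  B=243: 243/255≈0.9529 > 0.04045 → ((0.9529+0.055)/1.055)^2.4 ≈ 0.89627
  L2 = 0.2126×0.30054 + 0.7152×0.47353 + 0.0722×0.89627 ≈ 0.46728
Lighter = 0.46728, Darker = 0.28675
Ratio = (L_lighter + 0.05) / (L_darker + 0.05)
Ratio = (0.46728 + 0.05) / (0.28675 + 0.05) = 0.51728 / 0.33675 ≈ 1.5361
Ratio ≈ 1.54:1


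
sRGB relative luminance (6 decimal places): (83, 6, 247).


Linearize each channel (sRGB transfer function): c = v/255; c_lin = c/12.92 if c ≤ 0.04045, else ((c+0.055)/1.055)^2.4
  R: 83/255 ≈ 0.325490 > 0.04045 → ((0.325490+0.055)/1.055)^2.4 ≈ 0.086500
  G: 6/255 ≈ 0.023529 ≤ 0.04045 → 0.023529/12.92 ≈ 0.001821
  B: 247/255 ≈ 0.968627 > 0.04045 → ((0.968627+0.055)/1.055)^2.4 ≈ 0.930111
R_lin = 0.086500, G_lin = 0.001821, B_lin = 0.930111
L = 0.2126×R + 0.7152×G + 0.0722×B
L = 0.2126×0.086500 + 0.7152×0.001821 + 0.0722×0.930111
L ≈ 0.086846


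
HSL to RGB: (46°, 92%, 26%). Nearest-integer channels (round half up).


H=46°, S=0.92, L=0.26
C = (1-|2L-1|)×S = (1-|-0.48|)×0.92 = 0.4784
H' = H/60 = 46/60 ≈ 0.7667; X = C×(1-|H' mod 2 - 1|) ≈ 0.3668
m = L - C/2 = 0.26 - 0.2392 = 0.0208
Sector ⌊H'⌋ = 0 → (R',G',B') = (0.4784, ≈0.3668, 0.0)
RGB = ((R'+m)×255, (G'+m)×255, (B'+m)×255) = (127.296, 98.8312, 5.304)
Round half up → RGB(127, 99, 5)


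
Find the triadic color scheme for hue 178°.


Triadic: equally spaced at 120° intervals
H1 = 178°
H2 = (178 + 120) mod 360 = 298°
H3 = (178 + 240) mod 360 = 58°
Triadic = 178°, 298°, 58°
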